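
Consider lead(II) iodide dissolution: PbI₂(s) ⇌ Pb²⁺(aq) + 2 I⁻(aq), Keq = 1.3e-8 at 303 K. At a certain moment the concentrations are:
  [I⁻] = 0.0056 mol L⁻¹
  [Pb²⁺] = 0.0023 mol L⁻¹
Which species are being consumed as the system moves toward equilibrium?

(PbI₂ is a pure solid — omitted from Q.)
Q = [Pb²⁺]·[I⁻]² = (0.0023)·(0.0056)² = 7.2e-8
Q = 7.2e-8 > Keq = 1.3e-8: net reverse reaction.

Pb²⁺, I⁻ (products)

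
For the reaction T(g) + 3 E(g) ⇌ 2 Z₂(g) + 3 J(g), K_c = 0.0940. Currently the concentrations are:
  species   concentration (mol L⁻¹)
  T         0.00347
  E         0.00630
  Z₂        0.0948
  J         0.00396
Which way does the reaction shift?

reverse (toward reactants)

Q_c = [Z₂]²·[J]³ / ([T]·[E]³) = (0.0948)²·(0.00396)³ / ((0.00347)·(0.00630)³) = 0.643
Q_c = 0.643 > K_c = 0.0940, so the reverse reaction proceeds.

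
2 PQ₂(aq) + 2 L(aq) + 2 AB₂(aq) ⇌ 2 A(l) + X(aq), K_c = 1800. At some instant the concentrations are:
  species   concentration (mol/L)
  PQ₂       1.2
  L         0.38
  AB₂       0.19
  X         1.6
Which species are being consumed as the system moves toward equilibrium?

PQ₂, L, AB₂ (reactants)

(A is a pure liquid — omitted from Q_c.)
Q_c = [X] / ([PQ₂]²·[L]²·[AB₂]²) = (1.6) / ((1.2)²·(0.38)²·(0.19)²) = 210
Q_c = 210 < K_c = 1800: net forward reaction.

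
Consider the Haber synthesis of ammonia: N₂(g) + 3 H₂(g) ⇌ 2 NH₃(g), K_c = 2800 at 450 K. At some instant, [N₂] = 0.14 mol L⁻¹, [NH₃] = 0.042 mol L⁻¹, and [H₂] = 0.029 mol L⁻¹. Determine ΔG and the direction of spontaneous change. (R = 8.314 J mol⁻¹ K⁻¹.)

Q_c = [NH₃]² / ([N₂]·[H₂]³) = (0.042)² / ((0.14)·(0.029)³) = 517
ΔG = RT ln(Q_c/K_c) = (8.314 J mol⁻¹ K⁻¹)(450 K) × ln(517/2800)
   = (3.741 kJ/mol)(-1.689) = -6.32 kJ/mol
ΔG < 0, so the forward reaction is spontaneous (proceeds forward).

ΔG = -6.32 kJ/mol; the forward reaction is spontaneous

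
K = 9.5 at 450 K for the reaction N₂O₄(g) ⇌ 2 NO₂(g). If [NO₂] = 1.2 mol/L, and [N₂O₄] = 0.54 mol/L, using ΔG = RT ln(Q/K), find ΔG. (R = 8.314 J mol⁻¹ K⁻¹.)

ΔG = -4.75 kJ/mol

Q = [NO₂]² / [N₂O₄] = (1.2)² / (0.54) = 2.67
ΔG = RT ln(Q/K) = (8.314 J mol⁻¹ K⁻¹)(450 K) × ln(2.67/9.5)
   = (3.741 kJ/mol)(-1.269) = -4.75 kJ/mol
ΔG < 0, so the forward reaction is spontaneous (proceeds forward).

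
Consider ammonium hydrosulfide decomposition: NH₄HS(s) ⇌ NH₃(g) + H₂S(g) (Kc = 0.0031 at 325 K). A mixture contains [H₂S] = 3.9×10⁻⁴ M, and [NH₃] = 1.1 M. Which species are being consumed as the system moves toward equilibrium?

(NH₄HS is a pure solid — omitted from Qc.)
Qc = [NH₃]·[H₂S] = (1.1)·(3.9×10⁻⁴) = 4.3×10⁻⁴
Qc = 4.3×10⁻⁴ < Kc = 0.0031: net forward reaction.

NH₄HS (reactants)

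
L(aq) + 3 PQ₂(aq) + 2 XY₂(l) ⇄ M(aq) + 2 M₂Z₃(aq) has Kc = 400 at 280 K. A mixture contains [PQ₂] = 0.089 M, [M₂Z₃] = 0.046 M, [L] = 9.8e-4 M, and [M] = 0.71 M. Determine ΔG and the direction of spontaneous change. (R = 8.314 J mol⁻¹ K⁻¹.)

(XY₂ is a pure liquid — omitted from Qc.)
Qc = [M]·[M₂Z₃]² / ([L]·[PQ₂]³) = (0.71)·(0.046)² / ((9.8e-4)·(0.089)³) = 2170
ΔG = RT ln(Qc/Kc) = (8.314 J mol⁻¹ K⁻¹)(280 K) × ln(2170/400)
   = (2.328 kJ/mol)(1.691) = 3.94 kJ/mol
ΔG > 0, so the forward reaction is non-spontaneous (proceeds in reverse).

ΔG = 3.94 kJ/mol; the forward reaction is non-spontaneous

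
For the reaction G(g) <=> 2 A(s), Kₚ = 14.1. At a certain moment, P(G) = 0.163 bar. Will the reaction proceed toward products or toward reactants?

toward products

(A is a pure solid — omitted from Qₚ.)
Qₚ = 1 / P(G) = 1 / (0.163) = 6.13
Qₚ = 6.13 < Kₚ = 14.1, so the forward reaction proceeds.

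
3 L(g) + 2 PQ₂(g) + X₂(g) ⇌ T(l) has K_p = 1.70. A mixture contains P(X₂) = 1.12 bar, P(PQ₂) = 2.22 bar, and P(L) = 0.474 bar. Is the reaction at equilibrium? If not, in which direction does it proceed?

(T is a pure liquid — omitted from Q_p.)
Q_p = 1 / (P(L)³·P(PQ₂)²·P(X₂)) = 1 / ((0.474)³·(2.22)²·(1.12)) = 1.70
Q_p = 1.70 = K_p, so the system is already at equilibrium.

at equilibrium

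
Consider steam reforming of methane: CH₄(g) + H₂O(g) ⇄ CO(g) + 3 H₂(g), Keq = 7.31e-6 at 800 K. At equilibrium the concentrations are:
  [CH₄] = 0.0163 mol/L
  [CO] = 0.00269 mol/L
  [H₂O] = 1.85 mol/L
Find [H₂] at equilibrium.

At equilibrium, Keq = [CO]·[H₂]³ / ([CH₄]·[H₂O]) = 7.31e-6.
(0.00269)·([H₂])³ / ((0.0163)·(1.85)) = 7.31e-6
[H₂]³ = 8.19e-5 ⇒ [H₂] = 0.0434 mol/L

[H₂] = 0.0434 mol/L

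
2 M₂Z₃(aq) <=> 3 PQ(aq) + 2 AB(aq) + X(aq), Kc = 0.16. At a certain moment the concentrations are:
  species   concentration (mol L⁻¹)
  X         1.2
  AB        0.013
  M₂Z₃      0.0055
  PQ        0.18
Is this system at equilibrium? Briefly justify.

no; Q < K, reaction proceeds forward

Qc = [PQ]³·[AB]²·[X] / [M₂Z₃]² = (0.18)³·(0.013)²·(1.2) / (0.0055)² = 0.039
Qc = 0.039 < Kc = 0.16: net forward reaction.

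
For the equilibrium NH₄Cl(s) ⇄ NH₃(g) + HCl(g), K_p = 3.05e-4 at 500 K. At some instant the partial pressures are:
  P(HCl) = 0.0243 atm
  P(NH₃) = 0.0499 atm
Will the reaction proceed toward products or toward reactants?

to the left

(NH₄Cl is a pure solid — omitted from Q_p.)
Q_p = P(NH₃)·P(HCl) = (0.0499)·(0.0243) = 0.00121
Q_p = 0.00121 > K_p = 3.05e-4, so the reverse reaction proceeds.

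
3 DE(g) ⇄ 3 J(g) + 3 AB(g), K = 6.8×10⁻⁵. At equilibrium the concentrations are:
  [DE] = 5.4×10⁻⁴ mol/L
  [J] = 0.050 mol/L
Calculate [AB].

[AB] = 4.4×10⁻⁴ mol/L

At equilibrium, K = [J]³·[AB]³ / [DE]³ = 6.8×10⁻⁵.
(0.050)³·([AB])³ / (5.4×10⁻⁴)³ = 6.8×10⁻⁵
[AB]³ = 8.57×10⁻¹¹ ⇒ [AB] = 4.4×10⁻⁴ mol/L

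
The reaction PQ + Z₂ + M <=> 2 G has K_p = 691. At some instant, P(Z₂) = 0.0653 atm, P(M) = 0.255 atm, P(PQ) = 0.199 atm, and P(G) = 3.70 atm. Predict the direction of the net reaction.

to the left

Q_p = P(G)² / (P(PQ)·P(Z₂)·P(M)) = (3.70)² / ((0.199)·(0.0653)·(0.255)) = 4130
Q_p = 4130 > K_p = 691, so the reverse reaction proceeds.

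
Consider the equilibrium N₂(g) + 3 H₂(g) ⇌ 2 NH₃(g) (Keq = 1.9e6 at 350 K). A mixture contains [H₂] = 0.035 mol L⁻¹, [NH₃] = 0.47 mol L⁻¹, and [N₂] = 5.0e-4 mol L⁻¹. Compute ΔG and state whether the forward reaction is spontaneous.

Q = [NH₃]² / ([N₂]·[H₂]³) = (0.47)² / ((5.0e-4)·(0.035)³) = 1.03e7
ΔG = RT ln(Q/Keq) = (8.314 J mol⁻¹ K⁻¹)(350 K) × ln(1.03e7/1.9e6)
   = (2.910 kJ/mol)(1.690) = 4.92 kJ/mol
ΔG > 0, so the forward reaction is non-spontaneous (proceeds in reverse).

ΔG = 4.92 kJ/mol; the forward reaction is non-spontaneous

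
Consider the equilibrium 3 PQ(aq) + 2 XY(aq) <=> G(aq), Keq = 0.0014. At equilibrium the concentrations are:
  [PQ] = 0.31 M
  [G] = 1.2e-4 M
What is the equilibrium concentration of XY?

[XY] = 1.7 M

At equilibrium, Keq = [G] / ([PQ]³·[XY]²) = 0.0014.
(1.2e-4) / ((0.31)³·([XY])²) = 0.0014
[XY]² = 2.88 ⇒ [XY] = 1.7 M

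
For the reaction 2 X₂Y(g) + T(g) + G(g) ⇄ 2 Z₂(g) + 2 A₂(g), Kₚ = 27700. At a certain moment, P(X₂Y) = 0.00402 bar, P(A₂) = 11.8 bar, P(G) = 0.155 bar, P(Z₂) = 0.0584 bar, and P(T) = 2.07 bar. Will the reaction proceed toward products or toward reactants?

in the reverse direction

Qₚ = P(Z₂)²·P(A₂)² / (P(X₂Y)²·P(T)·P(G)) = (0.0584)²·(11.8)² / ((0.00402)²·(2.07)·(0.155)) = 91600
Qₚ = 91600 > Kₚ = 27700, so the reverse reaction proceeds.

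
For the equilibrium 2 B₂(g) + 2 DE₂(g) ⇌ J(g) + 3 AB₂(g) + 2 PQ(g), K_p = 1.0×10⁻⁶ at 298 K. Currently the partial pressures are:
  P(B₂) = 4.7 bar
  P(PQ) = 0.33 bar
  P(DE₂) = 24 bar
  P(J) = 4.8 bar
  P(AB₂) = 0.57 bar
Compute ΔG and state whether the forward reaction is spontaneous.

Q_p = P(J)·P(AB₂)³·P(PQ)² / (P(B₂)²·P(DE₂)²) = (4.8)·(0.57)³·(0.33)² / ((4.7)²·(24)²) = 7.61×10⁻⁶
ΔG = RT ln(Q_p/K_p) = (8.314 J mol⁻¹ K⁻¹)(298 K) × ln(7.61×10⁻⁶/1.0×10⁻⁶)
   = (2.478 kJ/mol)(2.029) = 5.03 kJ/mol
ΔG > 0, so the forward reaction is non-spontaneous (proceeds in reverse).

ΔG = 5.03 kJ/mol; the forward reaction is non-spontaneous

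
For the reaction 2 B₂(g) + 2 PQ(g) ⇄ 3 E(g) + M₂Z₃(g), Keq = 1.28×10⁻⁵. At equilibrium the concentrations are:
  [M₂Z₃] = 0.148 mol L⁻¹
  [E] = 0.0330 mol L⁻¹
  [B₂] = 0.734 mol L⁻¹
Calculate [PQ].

At equilibrium, Keq = [E]³·[M₂Z₃] / ([B₂]²·[PQ]²) = 1.28×10⁻⁵.
(0.0330)³·(0.148) / ((0.734)²·([PQ])²) = 1.28×10⁻⁵
[PQ]² = 0.771 ⇒ [PQ] = 0.878 mol L⁻¹

[PQ] = 0.878 mol L⁻¹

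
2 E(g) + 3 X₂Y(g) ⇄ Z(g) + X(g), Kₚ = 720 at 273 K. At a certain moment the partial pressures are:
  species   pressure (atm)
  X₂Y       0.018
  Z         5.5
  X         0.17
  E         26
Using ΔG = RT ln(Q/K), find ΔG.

Qₚ = P(Z)·P(X) / (P(E)²·P(X₂Y)³) = (5.5)·(0.17) / ((26)²·(0.018)³) = 237
ΔG = RT ln(Qₚ/Kₚ) = (8.314 J mol⁻¹ K⁻¹)(273 K) × ln(237/720)
   = (2.270 kJ/mol)(-1.111) = -2.52 kJ/mol
ΔG < 0, so the forward reaction is spontaneous (proceeds forward).

ΔG = -2.52 kJ/mol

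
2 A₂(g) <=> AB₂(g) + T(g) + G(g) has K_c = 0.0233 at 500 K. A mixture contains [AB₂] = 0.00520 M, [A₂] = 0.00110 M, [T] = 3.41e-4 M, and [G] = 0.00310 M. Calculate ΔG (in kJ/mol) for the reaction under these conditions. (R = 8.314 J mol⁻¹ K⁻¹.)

Q_c = [AB₂]·[T]·[G] / [A₂]² = (0.00520)·(3.41e-4)·(0.00310) / (0.00110)² = 0.00454
ΔG = RT ln(Q_c/K_c) = (8.314 J mol⁻¹ K⁻¹)(500 K) × ln(0.00454/0.0233)
   = (4.157 kJ/mol)(-1.636) = -6.80 kJ/mol
ΔG < 0, so the forward reaction is spontaneous (proceeds forward).

ΔG = -6.80 kJ/mol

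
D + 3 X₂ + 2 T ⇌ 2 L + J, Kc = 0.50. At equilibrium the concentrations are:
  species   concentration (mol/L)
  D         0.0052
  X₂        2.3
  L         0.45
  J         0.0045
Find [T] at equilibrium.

[T] = 0.17 mol/L

At equilibrium, Kc = [L]²·[J] / ([D]·[X₂]³·[T]²) = 0.50.
(0.45)²·(0.0045) / ((0.0052)·(2.3)³·([T])²) = 0.50
[T]² = 0.0288 ⇒ [T] = 0.17 mol/L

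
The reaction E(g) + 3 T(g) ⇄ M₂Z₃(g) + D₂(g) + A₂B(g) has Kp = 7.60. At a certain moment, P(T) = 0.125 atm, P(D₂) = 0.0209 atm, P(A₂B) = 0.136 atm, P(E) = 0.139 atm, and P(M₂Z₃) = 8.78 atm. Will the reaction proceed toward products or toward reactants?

Qp = P(M₂Z₃)·P(D₂)·P(A₂B) / (P(E)·P(T)³) = (8.78)·(0.0209)·(0.136) / ((0.139)·(0.125)³) = 91.9
Qp = 91.9 > Kp = 7.60, so the reverse reaction proceeds.

to the left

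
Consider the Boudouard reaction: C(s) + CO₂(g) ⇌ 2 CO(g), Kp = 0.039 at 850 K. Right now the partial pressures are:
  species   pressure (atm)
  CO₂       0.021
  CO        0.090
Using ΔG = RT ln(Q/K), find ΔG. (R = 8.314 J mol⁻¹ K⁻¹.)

(C is a pure solid — omitted from Qp.)
Qp = P(CO)² / P(CO₂) = (0.090)² / (0.021) = 0.386
ΔG = RT ln(Qp/Kp) = (8.314 J mol⁻¹ K⁻¹)(850 K) × ln(0.386/0.039)
   = (7.067 kJ/mol)(2.292) = 16.2 kJ/mol
ΔG > 0, so the forward reaction is non-spontaneous (proceeds in reverse).

ΔG = 16.2 kJ/mol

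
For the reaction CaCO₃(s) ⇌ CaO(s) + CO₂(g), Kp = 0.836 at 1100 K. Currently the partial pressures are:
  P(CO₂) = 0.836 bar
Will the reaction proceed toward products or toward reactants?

neither direction; the system is at equilibrium

(CaCO₃, CaO are pure solids — omitted from Qp.)
Qp = P(CO₂) = 0.836
Qp = 0.836 = Kp, so the system is already at equilibrium.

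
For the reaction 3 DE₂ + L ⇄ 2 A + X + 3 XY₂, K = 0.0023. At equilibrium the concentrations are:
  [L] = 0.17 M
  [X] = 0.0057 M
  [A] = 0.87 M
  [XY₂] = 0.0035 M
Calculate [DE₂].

[DE₂] = 0.0078 M

At equilibrium, K = [A]²·[X]·[XY₂]³ / ([DE₂]³·[L]) = 0.0023.
(0.87)²·(0.0057)·(0.0035)³ / (([DE₂])³·(0.17)) = 0.0023
[DE₂]³ = 4.73×10⁻⁷ ⇒ [DE₂] = 0.0078 M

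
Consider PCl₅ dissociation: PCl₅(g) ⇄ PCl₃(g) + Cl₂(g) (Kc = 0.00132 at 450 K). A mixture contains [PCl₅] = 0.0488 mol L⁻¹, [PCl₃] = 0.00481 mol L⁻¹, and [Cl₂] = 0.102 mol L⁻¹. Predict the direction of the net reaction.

Qc = [PCl₃]·[Cl₂] / [PCl₅] = (0.00481)·(0.102) / (0.0488) = 0.0101
Qc = 0.0101 > Kc = 0.00132, so the reverse reaction proceeds.

in the reverse direction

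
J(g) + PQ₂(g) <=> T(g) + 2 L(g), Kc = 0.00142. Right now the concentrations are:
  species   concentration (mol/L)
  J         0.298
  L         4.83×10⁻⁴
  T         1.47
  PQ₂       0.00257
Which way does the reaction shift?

Qc = [T]·[L]² / ([J]·[PQ₂]) = (1.47)·(4.83×10⁻⁴)² / ((0.298)·(0.00257)) = 4.48×10⁻⁴
Qc = 4.48×10⁻⁴ < Kc = 0.00142, so the forward reaction proceeds.

in the forward direction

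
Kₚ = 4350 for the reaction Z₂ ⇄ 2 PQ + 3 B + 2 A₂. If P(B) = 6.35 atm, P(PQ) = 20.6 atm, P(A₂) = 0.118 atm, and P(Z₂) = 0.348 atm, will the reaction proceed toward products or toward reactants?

Qₚ = P(PQ)²·P(B)³·P(A₂)² / P(Z₂) = (20.6)²·(6.35)³·(0.118)² / (0.348) = 4350
Qₚ = 4350 = Kₚ, so the system is already at equilibrium.

no net change (already at equilibrium)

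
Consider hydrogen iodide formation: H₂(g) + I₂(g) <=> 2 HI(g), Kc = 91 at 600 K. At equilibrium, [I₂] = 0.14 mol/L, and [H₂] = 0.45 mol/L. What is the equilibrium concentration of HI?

At equilibrium, Kc = [HI]² / ([H₂]·[I₂]) = 91.
([HI])² / ((0.45)·(0.14)) = 91
[HI]² = 5.73 ⇒ [HI] = 2.4 mol/L

[HI] = 2.4 mol/L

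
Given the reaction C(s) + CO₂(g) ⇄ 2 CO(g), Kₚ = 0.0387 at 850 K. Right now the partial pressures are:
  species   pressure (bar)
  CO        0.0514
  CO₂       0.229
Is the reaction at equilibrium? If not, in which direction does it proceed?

in the forward direction

(C is a pure solid — omitted from Qₚ.)
Qₚ = P(CO)² / P(CO₂) = (0.0514)² / (0.229) = 0.0115
Qₚ = 0.0115 < Kₚ = 0.0387, so the forward reaction proceeds.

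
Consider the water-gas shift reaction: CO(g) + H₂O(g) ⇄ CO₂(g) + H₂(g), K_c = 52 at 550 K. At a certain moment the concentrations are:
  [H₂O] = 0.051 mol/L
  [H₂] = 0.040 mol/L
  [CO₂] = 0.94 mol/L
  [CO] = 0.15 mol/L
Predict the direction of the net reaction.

Q_c = [CO₂]·[H₂] / ([CO]·[H₂O]) = (0.94)·(0.040) / ((0.15)·(0.051)) = 4.9
Q_c = 4.9 < K_c = 52, so the forward reaction proceeds.

to the right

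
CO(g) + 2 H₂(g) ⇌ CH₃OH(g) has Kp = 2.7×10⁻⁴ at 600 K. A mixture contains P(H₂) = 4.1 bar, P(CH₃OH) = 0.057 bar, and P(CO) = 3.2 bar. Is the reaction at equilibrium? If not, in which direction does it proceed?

Qp = P(CH₃OH) / (P(CO)·P(H₂)²) = (0.057) / ((3.2)·(4.1)²) = 0.0011
Qp = 0.0011 > Kp = 2.7×10⁻⁴, so the reverse reaction proceeds.

in the reverse direction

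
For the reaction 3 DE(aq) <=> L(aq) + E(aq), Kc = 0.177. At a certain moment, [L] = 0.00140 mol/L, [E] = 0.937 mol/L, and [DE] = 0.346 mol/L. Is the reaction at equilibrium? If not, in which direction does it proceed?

toward products

Qc = [L]·[E] / [DE]³ = (0.00140)·(0.937) / (0.346)³ = 0.0317
Qc = 0.0317 < Kc = 0.177, so the forward reaction proceeds.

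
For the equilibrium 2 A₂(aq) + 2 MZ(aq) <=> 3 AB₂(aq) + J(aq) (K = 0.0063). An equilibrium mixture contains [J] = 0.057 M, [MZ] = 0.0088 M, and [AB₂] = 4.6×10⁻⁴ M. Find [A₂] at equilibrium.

[A₂] = 0.0034 M

At equilibrium, K = [AB₂]³·[J] / ([A₂]²·[MZ]²) = 0.0063.
(4.6×10⁻⁴)³·(0.057) / (([A₂])²·(0.0088)²) = 0.0063
[A₂]² = 1.14×10⁻⁵ ⇒ [A₂] = 0.0034 M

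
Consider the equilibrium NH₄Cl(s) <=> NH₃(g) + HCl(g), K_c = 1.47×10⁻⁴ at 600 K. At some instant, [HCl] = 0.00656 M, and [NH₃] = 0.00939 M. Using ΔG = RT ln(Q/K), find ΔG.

ΔG = -4.34 kJ/mol

(NH₄Cl is a pure solid — omitted from Q_c.)
Q_c = [NH₃]·[HCl] = (0.00939)·(0.00656) = 6.16×10⁻⁵
ΔG = RT ln(Q_c/K_c) = (8.314 J mol⁻¹ K⁻¹)(600 K) × ln(6.16×10⁻⁵/1.47×10⁻⁴)
   = (4.988 kJ/mol)(-0.8698) = -4.34 kJ/mol
ΔG < 0, so the forward reaction is spontaneous (proceeds forward).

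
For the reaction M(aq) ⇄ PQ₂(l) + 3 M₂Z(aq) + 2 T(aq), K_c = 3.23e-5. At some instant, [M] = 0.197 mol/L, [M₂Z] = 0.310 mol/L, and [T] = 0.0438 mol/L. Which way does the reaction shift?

(PQ₂ is a pure liquid — omitted from Q_c.)
Q_c = [M₂Z]³·[T]² / [M] = (0.310)³·(0.0438)² / (0.197) = 2.90e-4
Q_c = 2.90e-4 > K_c = 3.23e-5, so the reverse reaction proceeds.

in the reverse direction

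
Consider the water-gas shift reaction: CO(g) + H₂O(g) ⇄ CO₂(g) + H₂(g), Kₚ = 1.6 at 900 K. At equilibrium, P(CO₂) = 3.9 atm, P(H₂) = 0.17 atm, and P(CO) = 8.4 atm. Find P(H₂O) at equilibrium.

P(H₂O) = 0.049 atm

At equilibrium, Kₚ = P(CO₂)·P(H₂) / (P(CO)·P(H₂O)) = 1.6.
(3.9)·(0.17) / ((8.4)·(P(H₂O))) = 1.6
P(H₂O) = 0.0493 = 0.049 atm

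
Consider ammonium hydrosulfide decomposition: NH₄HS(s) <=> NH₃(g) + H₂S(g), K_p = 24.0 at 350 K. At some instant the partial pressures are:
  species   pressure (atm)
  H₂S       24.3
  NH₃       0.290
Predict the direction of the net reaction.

(NH₄HS is a pure solid — omitted from Q_p.)
Q_p = P(NH₃)·P(H₂S) = (0.290)·(24.3) = 7.05
Q_p = 7.05 < K_p = 24.0, so the forward reaction proceeds.

toward products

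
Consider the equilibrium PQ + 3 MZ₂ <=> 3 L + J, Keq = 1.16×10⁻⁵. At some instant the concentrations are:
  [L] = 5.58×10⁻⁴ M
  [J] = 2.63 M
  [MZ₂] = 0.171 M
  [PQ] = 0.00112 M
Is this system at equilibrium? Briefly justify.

no; Q > K, reaction proceeds in reverse

Q = [L]³·[J] / ([PQ]·[MZ₂]³) = (5.58×10⁻⁴)³·(2.63) / ((0.00112)·(0.171)³) = 8.16×10⁻⁵
Q = 8.16×10⁻⁵ > Keq = 1.16×10⁻⁵: net reverse reaction.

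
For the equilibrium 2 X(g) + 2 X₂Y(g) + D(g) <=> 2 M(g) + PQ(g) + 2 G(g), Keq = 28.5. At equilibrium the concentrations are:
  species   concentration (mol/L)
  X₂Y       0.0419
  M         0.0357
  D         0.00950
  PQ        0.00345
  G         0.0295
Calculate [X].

At equilibrium, Keq = [M]²·[PQ]·[G]² / ([X]²·[X₂Y]²·[D]) = 28.5.
(0.0357)²·(0.00345)·(0.0295)² / (([X])²·(0.0419)²·(0.00950)) = 28.5
[X]² = 8.05e-6 ⇒ [X] = 0.00284 mol/L

[X] = 0.00284 mol/L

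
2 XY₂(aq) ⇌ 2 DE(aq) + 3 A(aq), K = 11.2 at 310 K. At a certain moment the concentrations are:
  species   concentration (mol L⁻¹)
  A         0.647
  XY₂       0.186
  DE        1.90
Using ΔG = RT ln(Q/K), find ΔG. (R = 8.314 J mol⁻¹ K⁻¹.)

Q = [DE]²·[A]³ / [XY₂]² = (1.90)²·(0.647)³ / (0.186)² = 28.3
ΔG = RT ln(Q/K) = (8.314 J mol⁻¹ K⁻¹)(310 K) × ln(28.3/11.2)
   = (2.577 kJ/mol)(0.9269) = 2.39 kJ/mol
ΔG > 0, so the forward reaction is non-spontaneous (proceeds in reverse).

ΔG = 2.39 kJ/mol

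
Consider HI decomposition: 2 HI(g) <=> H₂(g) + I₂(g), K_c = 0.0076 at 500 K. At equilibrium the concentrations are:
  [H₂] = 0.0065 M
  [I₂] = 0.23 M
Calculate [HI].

At equilibrium, K_c = [H₂]·[I₂] / [HI]² = 0.0076.
(0.0065)·(0.23) / ([HI])² = 0.0076
[HI]² = 0.197 ⇒ [HI] = 0.44 M

[HI] = 0.44 M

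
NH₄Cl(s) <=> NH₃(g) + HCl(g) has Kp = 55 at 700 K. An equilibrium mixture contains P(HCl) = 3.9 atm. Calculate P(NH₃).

P(NH₃) = 14 atm

(NH₄Cl is a pure solid — omitted from Kp.)
At equilibrium, Kp = P(NH₃)·P(HCl) = 55.
(P(NH₃))·(3.9) = 55
P(NH₃) = 14.1 = 14 atm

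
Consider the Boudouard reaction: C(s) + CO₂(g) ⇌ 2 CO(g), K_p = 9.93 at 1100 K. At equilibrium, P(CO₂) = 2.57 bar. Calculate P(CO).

(C is a pure solid — omitted from K_p.)
At equilibrium, K_p = P(CO)² / P(CO₂) = 9.93.
(P(CO))² / (2.57) = 9.93
P(CO)² = 25.5 ⇒ P(CO) = 5.05 bar

P(CO) = 5.05 bar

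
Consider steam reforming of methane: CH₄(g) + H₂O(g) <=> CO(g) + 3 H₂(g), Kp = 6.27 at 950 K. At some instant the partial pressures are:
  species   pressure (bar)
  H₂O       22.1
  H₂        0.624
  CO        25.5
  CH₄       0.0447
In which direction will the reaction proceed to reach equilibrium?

at equilibrium

Qp = P(CO)·P(H₂)³ / (P(CH₄)·P(H₂O)) = (25.5)·(0.624)³ / ((0.0447)·(22.1)) = 6.27
Qp = 6.27 = Kp, so the system is already at equilibrium.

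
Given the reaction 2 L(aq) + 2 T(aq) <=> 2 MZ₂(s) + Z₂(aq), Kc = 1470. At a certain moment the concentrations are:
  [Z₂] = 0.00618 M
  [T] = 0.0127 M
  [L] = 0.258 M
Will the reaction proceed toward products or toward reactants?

(MZ₂ is a pure solid — omitted from Qc.)
Qc = [Z₂] / ([L]²·[T]²) = (0.00618) / ((0.258)²·(0.0127)²) = 576
Qc = 576 < Kc = 1470, so the forward reaction proceeds.

in the forward direction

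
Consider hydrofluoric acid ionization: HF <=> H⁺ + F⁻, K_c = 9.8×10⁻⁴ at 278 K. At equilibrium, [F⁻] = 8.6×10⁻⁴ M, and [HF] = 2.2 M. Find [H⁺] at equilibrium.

At equilibrium, K_c = [H⁺]·[F⁻] / [HF] = 9.8×10⁻⁴.
([H⁺])·(8.6×10⁻⁴) / (2.2) = 9.8×10⁻⁴
[H⁺] = 2.51 = 2.5 M

[H⁺] = 2.5 M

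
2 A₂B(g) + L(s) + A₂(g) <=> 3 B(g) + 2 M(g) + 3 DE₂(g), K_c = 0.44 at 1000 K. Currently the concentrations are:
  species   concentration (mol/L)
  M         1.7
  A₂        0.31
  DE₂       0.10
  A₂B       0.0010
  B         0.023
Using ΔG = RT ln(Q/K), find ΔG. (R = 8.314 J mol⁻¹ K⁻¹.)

(L is a pure solid — omitted from Q_c.)
Q_c = [B]³·[M]²·[DE₂]³ / ([A₂B]²·[A₂]) = (0.023)³·(1.7)²·(0.10)³ / ((0.0010)²·(0.31)) = 0.113
ΔG = RT ln(Q_c/K_c) = (8.314 J mol⁻¹ K⁻¹)(1000 K) × ln(0.113/0.44)
   = (8.314 kJ/mol)(-1.359) = -11.3 kJ/mol
ΔG < 0, so the forward reaction is spontaneous (proceeds forward).

ΔG = -11.3 kJ/mol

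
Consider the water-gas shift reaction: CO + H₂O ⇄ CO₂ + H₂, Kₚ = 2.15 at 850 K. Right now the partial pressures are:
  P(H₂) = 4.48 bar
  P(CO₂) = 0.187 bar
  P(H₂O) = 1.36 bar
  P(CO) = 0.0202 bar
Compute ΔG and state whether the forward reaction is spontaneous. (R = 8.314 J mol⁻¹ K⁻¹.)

ΔG = 18.7 kJ/mol; the forward reaction is non-spontaneous

Qₚ = P(CO₂)·P(H₂) / (P(CO)·P(H₂O)) = (0.187)·(4.48) / ((0.0202)·(1.36)) = 30.5
ΔG = RT ln(Qₚ/Kₚ) = (8.314 J mol⁻¹ K⁻¹)(850 K) × ln(30.5/2.15)
   = (7.067 kJ/mol)(2.652) = 18.7 kJ/mol
ΔG > 0, so the forward reaction is non-spontaneous (proceeds in reverse).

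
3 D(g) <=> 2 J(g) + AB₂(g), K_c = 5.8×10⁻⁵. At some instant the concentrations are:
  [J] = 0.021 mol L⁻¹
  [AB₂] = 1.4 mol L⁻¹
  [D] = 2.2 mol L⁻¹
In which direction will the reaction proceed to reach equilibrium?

at equilibrium

Q_c = [J]²·[AB₂] / [D]³ = (0.021)²·(1.4) / (2.2)³ = 5.8×10⁻⁵
Q_c = 5.8×10⁻⁵ = K_c, so the system is already at equilibrium.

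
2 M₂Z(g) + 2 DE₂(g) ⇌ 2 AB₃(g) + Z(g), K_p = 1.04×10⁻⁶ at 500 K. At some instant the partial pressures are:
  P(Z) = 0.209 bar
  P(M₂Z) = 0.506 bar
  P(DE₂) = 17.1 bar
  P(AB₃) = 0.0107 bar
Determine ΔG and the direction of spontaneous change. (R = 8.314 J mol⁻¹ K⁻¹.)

ΔG = -4.90 kJ/mol; the forward reaction is spontaneous

Q_p = P(AB₃)²·P(Z) / (P(M₂Z)²·P(DE₂)²) = (0.0107)²·(0.209) / ((0.506)²·(17.1)²) = 3.20×10⁻⁷
ΔG = RT ln(Q_p/K_p) = (8.314 J mol⁻¹ K⁻¹)(500 K) × ln(3.20×10⁻⁷/1.04×10⁻⁶)
   = (4.157 kJ/mol)(-1.179) = -4.90 kJ/mol
ΔG < 0, so the forward reaction is spontaneous (proceeds forward).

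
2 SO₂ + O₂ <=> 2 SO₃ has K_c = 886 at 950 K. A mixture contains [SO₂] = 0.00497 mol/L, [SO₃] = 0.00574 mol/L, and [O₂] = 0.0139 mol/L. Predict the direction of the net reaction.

Q_c = [SO₃]² / ([SO₂]²·[O₂]) = (0.00574)² / ((0.00497)²·(0.0139)) = 96.0
Q_c = 96.0 < K_c = 886, so the forward reaction proceeds.

toward products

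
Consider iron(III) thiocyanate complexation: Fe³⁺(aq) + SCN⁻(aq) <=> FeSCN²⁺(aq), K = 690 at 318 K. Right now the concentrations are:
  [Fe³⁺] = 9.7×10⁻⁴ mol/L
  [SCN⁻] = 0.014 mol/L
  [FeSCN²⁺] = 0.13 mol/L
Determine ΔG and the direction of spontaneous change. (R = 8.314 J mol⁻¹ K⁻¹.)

Q = [FeSCN²⁺] / ([Fe³⁺]·[SCN⁻]) = (0.13) / ((9.7×10⁻⁴)·(0.014)) = 9570
ΔG = RT ln(Q/K) = (8.314 J mol⁻¹ K⁻¹)(318 K) × ln(9570/690)
   = (2.644 kJ/mol)(2.630) = 6.95 kJ/mol
ΔG > 0, so the forward reaction is non-spontaneous (proceeds in reverse).

ΔG = 6.95 kJ/mol; the forward reaction is non-spontaneous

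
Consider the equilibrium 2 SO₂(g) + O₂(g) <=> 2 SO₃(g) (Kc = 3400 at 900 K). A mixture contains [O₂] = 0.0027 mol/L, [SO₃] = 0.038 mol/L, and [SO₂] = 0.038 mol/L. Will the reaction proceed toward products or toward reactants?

forward (toward products)

Qc = [SO₃]² / ([SO₂]²·[O₂]) = (0.038)² / ((0.038)²·(0.0027)) = 370
Qc = 370 < Kc = 3400, so the forward reaction proceeds.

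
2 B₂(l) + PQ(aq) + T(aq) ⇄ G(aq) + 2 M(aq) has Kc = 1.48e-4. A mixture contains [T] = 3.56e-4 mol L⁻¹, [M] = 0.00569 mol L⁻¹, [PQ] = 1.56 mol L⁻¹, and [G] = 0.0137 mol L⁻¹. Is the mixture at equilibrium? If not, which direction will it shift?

(B₂ is a pure liquid — omitted from Qc.)
Qc = [G]·[M]² / ([PQ]·[T]) = (0.0137)·(0.00569)² / ((1.56)·(3.56e-4)) = 7.99e-4
Qc = 7.99e-4 > Kc = 1.48e-4: net reverse reaction.

no; Q > K, reaction proceeds in reverse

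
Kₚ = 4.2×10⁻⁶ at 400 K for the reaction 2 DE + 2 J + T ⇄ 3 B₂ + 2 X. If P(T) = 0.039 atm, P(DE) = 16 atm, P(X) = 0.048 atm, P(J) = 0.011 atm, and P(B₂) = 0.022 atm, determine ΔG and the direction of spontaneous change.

Qₚ = P(B₂)³·P(X)² / (P(DE)²·P(J)²·P(T)) = (0.022)³·(0.048)² / ((16)²·(0.011)²·(0.039)) = 2.03×10⁻⁵
ΔG = RT ln(Qₚ/Kₚ) = (8.314 J mol⁻¹ K⁻¹)(400 K) × ln(2.03×10⁻⁵/4.2×10⁻⁶)
   = (3.326 kJ/mol)(1.576) = 5.24 kJ/mol
ΔG > 0, so the forward reaction is non-spontaneous (proceeds in reverse).

ΔG = 5.24 kJ/mol; the forward reaction is non-spontaneous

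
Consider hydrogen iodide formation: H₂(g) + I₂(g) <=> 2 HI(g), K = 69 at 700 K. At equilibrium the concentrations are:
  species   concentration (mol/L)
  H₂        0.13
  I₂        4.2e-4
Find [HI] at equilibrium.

At equilibrium, K = [HI]² / ([H₂]·[I₂]) = 69.
([HI])² / ((0.13)·(4.2e-4)) = 69
[HI]² = 0.00377 ⇒ [HI] = 0.061 mol/L

[HI] = 0.061 mol/L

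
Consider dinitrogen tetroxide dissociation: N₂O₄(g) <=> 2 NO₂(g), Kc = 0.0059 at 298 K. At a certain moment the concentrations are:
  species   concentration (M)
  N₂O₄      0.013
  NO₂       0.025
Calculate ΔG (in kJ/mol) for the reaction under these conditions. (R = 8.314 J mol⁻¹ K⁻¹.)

ΔG = 5.20 kJ/mol

Qc = [NO₂]² / [N₂O₄] = (0.025)² / (0.013) = 0.0481
ΔG = RT ln(Qc/Kc) = (8.314 J mol⁻¹ K⁻¹)(298 K) × ln(0.0481/0.0059)
   = (2.478 kJ/mol)(2.098) = 5.20 kJ/mol
ΔG > 0, so the forward reaction is non-spontaneous (proceeds in reverse).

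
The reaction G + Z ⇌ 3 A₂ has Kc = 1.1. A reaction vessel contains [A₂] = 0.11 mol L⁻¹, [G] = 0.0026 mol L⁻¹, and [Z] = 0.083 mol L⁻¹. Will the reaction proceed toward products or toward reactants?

Qc = [A₂]³ / ([G]·[Z]) = (0.11)³ / ((0.0026)·(0.083)) = 6.2
Qc = 6.2 > Kc = 1.1, so the reverse reaction proceeds.

reverse (toward reactants)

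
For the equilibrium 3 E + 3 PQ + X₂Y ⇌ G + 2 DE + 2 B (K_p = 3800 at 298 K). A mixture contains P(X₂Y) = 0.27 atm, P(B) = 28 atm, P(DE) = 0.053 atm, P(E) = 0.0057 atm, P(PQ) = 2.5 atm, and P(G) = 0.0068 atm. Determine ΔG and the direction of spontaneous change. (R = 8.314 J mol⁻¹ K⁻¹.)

Q_p = P(G)·P(DE)²·P(B)² / (P(E)³·P(PQ)³·P(X₂Y)) = (0.0068)·(0.053)²·(28)² / ((0.0057)³·(2.5)³·(0.27)) = 19200
ΔG = RT ln(Q_p/K_p) = (8.314 J mol⁻¹ K⁻¹)(298 K) × ln(19200/3800)
   = (2.478 kJ/mol)(1.620) = 4.01 kJ/mol
ΔG > 0, so the forward reaction is non-spontaneous (proceeds in reverse).

ΔG = 4.01 kJ/mol; the forward reaction is non-spontaneous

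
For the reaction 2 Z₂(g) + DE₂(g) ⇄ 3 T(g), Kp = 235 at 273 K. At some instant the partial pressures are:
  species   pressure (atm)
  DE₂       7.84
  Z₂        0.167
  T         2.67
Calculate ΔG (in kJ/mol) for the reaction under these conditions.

ΔG = -2.25 kJ/mol

Qp = P(T)³ / (P(Z₂)²·P(DE₂)) = (2.67)³ / ((0.167)²·(7.84)) = 87.1
ΔG = RT ln(Qp/Kp) = (8.314 J mol⁻¹ K⁻¹)(273 K) × ln(87.1/235)
   = (2.270 kJ/mol)(-0.9925) = -2.25 kJ/mol
ΔG < 0, so the forward reaction is spontaneous (proceeds forward).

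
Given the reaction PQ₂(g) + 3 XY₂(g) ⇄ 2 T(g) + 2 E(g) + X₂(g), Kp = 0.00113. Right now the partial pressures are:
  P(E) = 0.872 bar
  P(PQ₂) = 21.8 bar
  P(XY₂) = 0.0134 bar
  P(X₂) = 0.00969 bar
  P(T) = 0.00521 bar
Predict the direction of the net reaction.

Qp = P(T)²·P(E)²·P(X₂) / (P(PQ₂)·P(XY₂)³) = (0.00521)²·(0.872)²·(0.00969) / ((21.8)·(0.0134)³) = 0.00381
Qp = 0.00381 > Kp = 0.00113, so the reverse reaction proceeds.

to the left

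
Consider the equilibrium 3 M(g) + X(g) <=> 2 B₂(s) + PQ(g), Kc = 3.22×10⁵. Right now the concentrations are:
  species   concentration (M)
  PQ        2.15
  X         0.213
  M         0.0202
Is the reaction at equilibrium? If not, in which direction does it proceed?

reverse (toward reactants)

(B₂ is a pure solid — omitted from Qc.)
Qc = [PQ] / ([M]³·[X]) = (2.15) / ((0.0202)³·(0.213)) = 1.22×10⁶
Qc = 1.22×10⁶ > Kc = 3.22×10⁵, so the reverse reaction proceeds.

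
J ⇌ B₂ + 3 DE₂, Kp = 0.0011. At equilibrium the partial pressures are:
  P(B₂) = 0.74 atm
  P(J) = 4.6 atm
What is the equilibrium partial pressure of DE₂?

At equilibrium, Kp = P(B₂)·P(DE₂)³ / P(J) = 0.0011.
(0.74)·(P(DE₂))³ / (4.6) = 0.0011
P(DE₂)³ = 0.00684 ⇒ P(DE₂) = 0.19 atm

P(DE₂) = 0.19 atm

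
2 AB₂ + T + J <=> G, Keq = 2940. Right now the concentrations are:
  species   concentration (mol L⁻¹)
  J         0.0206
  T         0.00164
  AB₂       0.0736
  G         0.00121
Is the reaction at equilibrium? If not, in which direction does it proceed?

to the left

Q = [G] / ([AB₂]²·[T]·[J]) = (0.00121) / ((0.0736)²·(0.00164)·(0.0206)) = 6610
Q = 6610 > Keq = 2940, so the reverse reaction proceeds.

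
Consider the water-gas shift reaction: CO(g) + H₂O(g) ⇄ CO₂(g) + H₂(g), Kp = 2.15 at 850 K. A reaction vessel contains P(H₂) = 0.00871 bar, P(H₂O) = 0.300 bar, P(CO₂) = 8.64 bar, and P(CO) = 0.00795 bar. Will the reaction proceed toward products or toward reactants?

Qp = P(CO₂)·P(H₂) / (P(CO)·P(H₂O)) = (8.64)·(0.00871) / ((0.00795)·(0.300)) = 31.6
Qp = 31.6 > Kp = 2.15, so the reverse reaction proceeds.

in the reverse direction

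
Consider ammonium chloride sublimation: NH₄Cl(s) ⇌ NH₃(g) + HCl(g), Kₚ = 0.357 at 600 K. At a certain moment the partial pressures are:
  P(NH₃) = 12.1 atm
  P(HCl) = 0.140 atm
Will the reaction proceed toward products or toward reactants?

(NH₄Cl is a pure solid — omitted from Qₚ.)
Qₚ = P(NH₃)·P(HCl) = (12.1)·(0.140) = 1.69
Qₚ = 1.69 > Kₚ = 0.357, so the reverse reaction proceeds.

to the left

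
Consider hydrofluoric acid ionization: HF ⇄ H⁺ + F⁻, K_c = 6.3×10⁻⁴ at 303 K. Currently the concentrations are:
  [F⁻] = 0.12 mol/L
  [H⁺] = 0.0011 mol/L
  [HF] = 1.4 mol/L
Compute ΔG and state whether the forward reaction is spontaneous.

Q_c = [H⁺]·[F⁻] / [HF] = (0.0011)·(0.12) / (1.4) = 9.43×10⁻⁵
ΔG = RT ln(Q_c/K_c) = (8.314 J mol⁻¹ K⁻¹)(303 K) × ln(9.43×10⁻⁵/6.3×10⁻⁴)
   = (2.519 kJ/mol)(-1.899) = -4.78 kJ/mol
ΔG < 0, so the forward reaction is spontaneous (proceeds forward).

ΔG = -4.78 kJ/mol; the forward reaction is spontaneous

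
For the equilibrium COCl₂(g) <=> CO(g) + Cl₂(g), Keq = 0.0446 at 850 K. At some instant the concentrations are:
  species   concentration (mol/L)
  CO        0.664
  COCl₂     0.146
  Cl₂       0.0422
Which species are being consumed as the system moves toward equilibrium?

CO, Cl₂ (products)

Q = [CO]·[Cl₂] / [COCl₂] = (0.664)·(0.0422) / (0.146) = 0.192
Q = 0.192 > Keq = 0.0446: net reverse reaction.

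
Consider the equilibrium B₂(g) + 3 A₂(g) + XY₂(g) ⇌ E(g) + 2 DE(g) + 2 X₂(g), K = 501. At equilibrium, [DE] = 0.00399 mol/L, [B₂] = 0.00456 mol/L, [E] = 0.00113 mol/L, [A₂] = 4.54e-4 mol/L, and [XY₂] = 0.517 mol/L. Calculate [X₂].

At equilibrium, K = [E]·[DE]²·[X₂]² / ([B₂]·[A₂]³·[XY₂]) = 501.
(0.00113)·(0.00399)²·([X₂])² / ((0.00456)·(4.54e-4)³·(0.517)) = 501
[X₂]² = 0.00614 ⇒ [X₂] = 0.0784 mol/L

[X₂] = 0.0784 mol/L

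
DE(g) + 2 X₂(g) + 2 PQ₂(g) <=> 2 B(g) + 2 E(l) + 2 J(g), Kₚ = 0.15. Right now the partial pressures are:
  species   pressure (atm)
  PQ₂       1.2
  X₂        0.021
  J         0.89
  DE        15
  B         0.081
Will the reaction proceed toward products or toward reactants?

to the left

(E is a pure liquid — omitted from Qₚ.)
Qₚ = P(B)²·P(J)² / (P(DE)·P(X₂)²·P(PQ₂)²) = (0.081)²·(0.89)² / ((15)·(0.021)²·(1.2)²) = 0.55
Qₚ = 0.55 > Kₚ = 0.15, so the reverse reaction proceeds.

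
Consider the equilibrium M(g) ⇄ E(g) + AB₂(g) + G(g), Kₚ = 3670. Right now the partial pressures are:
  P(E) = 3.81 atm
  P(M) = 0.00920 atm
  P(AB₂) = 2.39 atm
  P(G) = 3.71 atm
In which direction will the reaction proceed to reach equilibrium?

Qₚ = P(E)·P(AB₂)·P(G) / P(M) = (3.81)·(2.39)·(3.71) / (0.00920) = 3670
Qₚ = 3670 = Kₚ, so the system is already at equilibrium.

no net change (already at equilibrium)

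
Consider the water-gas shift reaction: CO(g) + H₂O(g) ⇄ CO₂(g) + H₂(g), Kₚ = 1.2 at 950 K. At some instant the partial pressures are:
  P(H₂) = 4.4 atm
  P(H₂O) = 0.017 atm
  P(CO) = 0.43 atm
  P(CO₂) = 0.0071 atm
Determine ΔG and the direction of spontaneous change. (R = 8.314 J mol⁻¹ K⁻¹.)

ΔG = 10.0 kJ/mol; the forward reaction is non-spontaneous

Qₚ = P(CO₂)·P(H₂) / (P(CO)·P(H₂O)) = (0.0071)·(4.4) / ((0.43)·(0.017)) = 4.27
ΔG = RT ln(Qₚ/Kₚ) = (8.314 J mol⁻¹ K⁻¹)(950 K) × ln(4.27/1.2)
   = (7.898 kJ/mol)(1.269) = 10.0 kJ/mol
ΔG > 0, so the forward reaction is non-spontaneous (proceeds in reverse).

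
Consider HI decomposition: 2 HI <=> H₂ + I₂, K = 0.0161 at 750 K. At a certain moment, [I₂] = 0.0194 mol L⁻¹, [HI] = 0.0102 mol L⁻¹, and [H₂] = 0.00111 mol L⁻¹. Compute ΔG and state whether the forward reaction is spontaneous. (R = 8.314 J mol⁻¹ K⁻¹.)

Q = [H₂]·[I₂] / [HI]² = (0.00111)·(0.0194) / (0.0102)² = 0.207
ΔG = RT ln(Q/K) = (8.314 J mol⁻¹ K⁻¹)(750 K) × ln(0.207/0.0161)
   = (6.236 kJ/mol)(2.554) = 15.9 kJ/mol
ΔG > 0, so the forward reaction is non-spontaneous (proceeds in reverse).

ΔG = 15.9 kJ/mol; the forward reaction is non-spontaneous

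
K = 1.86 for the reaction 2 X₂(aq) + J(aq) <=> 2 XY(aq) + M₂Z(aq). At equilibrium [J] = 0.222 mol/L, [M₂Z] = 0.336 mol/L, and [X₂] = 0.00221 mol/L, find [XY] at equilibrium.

[XY] = 0.00245 mol/L

At equilibrium, K = [XY]²·[M₂Z] / ([X₂]²·[J]) = 1.86.
([XY])²·(0.336) / ((0.00221)²·(0.222)) = 1.86
[XY]² = 6.00×10⁻⁶ ⇒ [XY] = 0.00245 mol/L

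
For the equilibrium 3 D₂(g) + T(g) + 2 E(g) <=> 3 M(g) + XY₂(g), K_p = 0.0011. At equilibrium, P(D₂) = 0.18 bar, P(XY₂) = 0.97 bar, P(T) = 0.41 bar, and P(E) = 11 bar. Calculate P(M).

At equilibrium, K_p = P(M)³·P(XY₂) / (P(D₂)³·P(T)·P(E)²) = 0.0011.
(P(M))³·(0.97) / ((0.18)³·(0.41)·(11)²) = 0.0011
P(M)³ = 3.28×10⁻⁴ ⇒ P(M) = 0.069 bar

P(M) = 0.069 bar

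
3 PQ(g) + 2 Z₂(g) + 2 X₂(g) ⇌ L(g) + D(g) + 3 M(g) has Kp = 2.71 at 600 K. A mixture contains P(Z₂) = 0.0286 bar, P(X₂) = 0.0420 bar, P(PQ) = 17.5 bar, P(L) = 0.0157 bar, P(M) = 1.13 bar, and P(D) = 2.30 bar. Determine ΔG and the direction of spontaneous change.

Qp = P(L)·P(D)·P(M)³ / (P(PQ)³·P(Z₂)²·P(X₂)²) = (0.0157)·(2.30)·(1.13)³ / ((17.5)³·(0.0286)²·(0.0420)²) = 6.74
ΔG = RT ln(Qp/Kp) = (8.314 J mol⁻¹ K⁻¹)(600 K) × ln(6.74/2.71)
   = (4.988 kJ/mol)(0.9111) = 4.54 kJ/mol
ΔG > 0, so the forward reaction is non-spontaneous (proceeds in reverse).

ΔG = 4.54 kJ/mol; the forward reaction is non-spontaneous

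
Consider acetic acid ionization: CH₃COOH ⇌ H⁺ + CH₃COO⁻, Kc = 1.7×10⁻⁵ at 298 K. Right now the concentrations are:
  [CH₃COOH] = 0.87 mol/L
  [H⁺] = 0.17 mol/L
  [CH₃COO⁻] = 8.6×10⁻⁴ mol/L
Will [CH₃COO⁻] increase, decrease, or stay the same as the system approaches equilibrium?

decrease

Qc = [H⁺]·[CH₃COO⁻] / [CH₃COOH] = (0.17)·(8.6×10⁻⁴) / (0.87) = 1.7×10⁻⁴
Qc = 1.7×10⁻⁴ > Kc = 1.7×10⁻⁵: net reverse reaction.
CH₃COO⁻ is a product, so it decreases.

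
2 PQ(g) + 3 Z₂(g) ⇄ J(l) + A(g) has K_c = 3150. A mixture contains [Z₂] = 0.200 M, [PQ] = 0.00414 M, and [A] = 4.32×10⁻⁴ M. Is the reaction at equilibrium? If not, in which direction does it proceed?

neither direction; the system is at equilibrium

(J is a pure liquid — omitted from Q_c.)
Q_c = [A] / ([PQ]²·[Z₂]³) = (4.32×10⁻⁴) / ((0.00414)²·(0.200)³) = 3150
Q_c = 3150 = K_c, so the system is already at equilibrium.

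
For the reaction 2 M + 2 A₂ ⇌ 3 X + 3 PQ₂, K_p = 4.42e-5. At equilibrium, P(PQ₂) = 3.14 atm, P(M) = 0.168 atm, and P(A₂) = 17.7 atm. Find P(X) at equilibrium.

P(X) = 0.0233 atm

At equilibrium, K_p = P(X)³·P(PQ₂)³ / (P(M)²·P(A₂)²) = 4.42e-5.
(P(X))³·(3.14)³ / ((0.168)²·(17.7)²) = 4.42e-5
P(X)³ = 1.26e-5 ⇒ P(X) = 0.0233 atm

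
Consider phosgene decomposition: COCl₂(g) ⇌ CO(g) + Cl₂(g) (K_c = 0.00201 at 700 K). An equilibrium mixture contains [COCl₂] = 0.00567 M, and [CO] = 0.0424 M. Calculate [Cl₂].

At equilibrium, K_c = [CO]·[Cl₂] / [COCl₂] = 0.00201.
(0.0424)·([Cl₂]) / (0.00567) = 0.00201
[Cl₂] = 2.69×10⁻⁴ M

[Cl₂] = 2.69×10⁻⁴ M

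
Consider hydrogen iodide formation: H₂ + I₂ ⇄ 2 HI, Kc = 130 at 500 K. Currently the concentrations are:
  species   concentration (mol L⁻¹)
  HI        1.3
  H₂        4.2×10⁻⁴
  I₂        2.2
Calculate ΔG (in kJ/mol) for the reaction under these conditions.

Qc = [HI]² / ([H₂]·[I₂]) = (1.3)² / ((4.2×10⁻⁴)·(2.2)) = 1830
ΔG = RT ln(Qc/Kc) = (8.314 J mol⁻¹ K⁻¹)(500 K) × ln(1830/130)
   = (4.157 kJ/mol)(2.645) = 11.0 kJ/mol
ΔG > 0, so the forward reaction is non-spontaneous (proceeds in reverse).

ΔG = 11.0 kJ/mol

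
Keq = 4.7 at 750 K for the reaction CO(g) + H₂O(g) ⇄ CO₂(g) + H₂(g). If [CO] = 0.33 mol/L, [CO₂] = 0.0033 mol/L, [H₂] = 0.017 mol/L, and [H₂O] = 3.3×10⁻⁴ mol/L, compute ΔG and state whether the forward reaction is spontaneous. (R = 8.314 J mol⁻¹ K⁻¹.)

Q = [CO₂]·[H₂] / ([CO]·[H₂O]) = (0.0033)·(0.017) / ((0.33)·(3.3×10⁻⁴)) = 0.515
ΔG = RT ln(Q/Keq) = (8.314 J mol⁻¹ K⁻¹)(750 K) × ln(0.515/4.7)
   = (6.236 kJ/mol)(-2.211) = -13.8 kJ/mol
ΔG < 0, so the forward reaction is spontaneous (proceeds forward).

ΔG = -13.8 kJ/mol; the forward reaction is spontaneous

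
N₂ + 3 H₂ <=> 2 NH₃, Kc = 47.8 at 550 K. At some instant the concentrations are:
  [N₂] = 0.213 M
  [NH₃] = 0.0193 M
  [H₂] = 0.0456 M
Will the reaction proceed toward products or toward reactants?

forward (toward products)

Qc = [NH₃]² / ([N₂]·[H₂]³) = (0.0193)² / ((0.213)·(0.0456)³) = 18.4
Qc = 18.4 < Kc = 47.8, so the forward reaction proceeds.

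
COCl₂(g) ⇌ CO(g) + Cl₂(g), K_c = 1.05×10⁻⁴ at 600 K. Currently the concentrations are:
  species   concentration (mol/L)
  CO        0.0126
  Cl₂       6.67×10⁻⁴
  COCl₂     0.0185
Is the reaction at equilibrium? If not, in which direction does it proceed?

in the reverse direction

Q_c = [CO]·[Cl₂] / [COCl₂] = (0.0126)·(6.67×10⁻⁴) / (0.0185) = 4.54×10⁻⁴
Q_c = 4.54×10⁻⁴ > K_c = 1.05×10⁻⁴, so the reverse reaction proceeds.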